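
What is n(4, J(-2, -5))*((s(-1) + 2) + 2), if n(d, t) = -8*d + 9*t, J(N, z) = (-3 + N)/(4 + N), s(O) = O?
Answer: -327/2 ≈ -163.50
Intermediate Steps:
J(N, z) = (-3 + N)/(4 + N)
n(4, J(-2, -5))*((s(-1) + 2) + 2) = (-8*4 + 9*((-3 - 2)/(4 - 2)))*((-1 + 2) + 2) = (-32 + 9*(-5/2))*(1 + 2) = (-32 + 9*((½)*(-5)))*3 = (-32 + 9*(-5/2))*3 = (-32 - 45/2)*3 = -109/2*3 = -327/2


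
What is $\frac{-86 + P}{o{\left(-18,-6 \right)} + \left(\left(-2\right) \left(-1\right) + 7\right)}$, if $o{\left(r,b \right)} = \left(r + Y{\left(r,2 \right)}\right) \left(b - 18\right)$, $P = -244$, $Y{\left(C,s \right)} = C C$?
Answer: $\frac{22}{489} \approx 0.04499$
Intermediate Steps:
$Y{\left(C,s \right)} = C^{2}$
$o{\left(r,b \right)} = \left(-18 + b\right) \left(r + r^{2}\right)$ ($o{\left(r,b \right)} = \left(r + r^{2}\right) \left(b - 18\right) = \left(r + r^{2}\right) \left(-18 + b\right) = \left(-18 + b\right) \left(r + r^{2}\right)$)
$\frac{-86 + P}{o{\left(-18,-6 \right)} + \left(\left(-2\right) \left(-1\right) + 7\right)} = \frac{-86 - 244}{- 18 \left(-18 - 6 - -324 - -108\right) + \left(\left(-2\right) \left(-1\right) + 7\right)} = - \frac{330}{- 18 \left(-18 - 6 + 324 + 108\right) + \left(2 + 7\right)} = - \frac{330}{\left(-18\right) 408 + 9} = - \frac{330}{-7344 + 9} = - \frac{330}{-7335} = \left(-330\right) \left(- \frac{1}{7335}\right) = \frac{22}{489}$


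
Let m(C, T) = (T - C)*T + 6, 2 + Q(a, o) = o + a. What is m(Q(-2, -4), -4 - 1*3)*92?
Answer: -92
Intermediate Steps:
Q(a, o) = -2 + a + o (Q(a, o) = -2 + (o + a) = -2 + (a + o) = -2 + a + o)
m(C, T) = 6 + T*(T - C) (m(C, T) = T*(T - C) + 6 = 6 + T*(T - C))
m(Q(-2, -4), -4 - 1*3)*92 = (6 + (-4 - 1*3)² - (-2 - 2 - 4)*(-4 - 1*3))*92 = (6 + (-4 - 3)² - 1*(-8)*(-4 - 3))*92 = (6 + (-7)² - 1*(-8)*(-7))*92 = (6 + 49 - 56)*92 = -1*92 = -92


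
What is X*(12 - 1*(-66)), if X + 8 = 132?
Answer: 9672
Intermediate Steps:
X = 124 (X = -8 + 132 = 124)
X*(12 - 1*(-66)) = 124*(12 - 1*(-66)) = 124*(12 + 66) = 124*78 = 9672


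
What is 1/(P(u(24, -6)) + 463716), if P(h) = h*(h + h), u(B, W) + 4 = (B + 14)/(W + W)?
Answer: 18/8348737 ≈ 2.1560e-6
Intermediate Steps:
u(B, W) = -4 + (14 + B)/(2*W) (u(B, W) = -4 + (B + 14)/(W + W) = -4 + (14 + B)/((2*W)) = -4 + (14 + B)*(1/(2*W)) = -4 + (14 + B)/(2*W))
P(h) = 2*h² (P(h) = h*(2*h) = 2*h²)
1/(P(u(24, -6)) + 463716) = 1/(2*((½)*(14 + 24 - 8*(-6))/(-6))² + 463716) = 1/(2*((½)*(-⅙)*(14 + 24 + 48))² + 463716) = 1/(2*((½)*(-⅙)*86)² + 463716) = 1/(2*(-43/6)² + 463716) = 1/(2*(1849/36) + 463716) = 1/(1849/18 + 463716) = 1/(8348737/18) = 18/8348737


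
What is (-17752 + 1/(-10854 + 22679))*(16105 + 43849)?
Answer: -12585387739646/11825 ≈ -1.0643e+9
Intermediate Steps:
(-17752 + 1/(-10854 + 22679))*(16105 + 43849) = (-17752 + 1/11825)*59954 = -209917399/11825*59954 = -12585387739646/11825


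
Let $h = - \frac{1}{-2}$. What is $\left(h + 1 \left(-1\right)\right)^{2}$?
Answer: $\frac{1}{4} \approx 0.25$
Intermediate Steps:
$h = \frac{1}{2}$ ($h = \left(-1\right) \left(- \frac{1}{2}\right) = \frac{1}{2} \approx 0.5$)
$\left(h + 1 \left(-1\right)\right)^{2} = \left(\frac{1}{2} + 1 \left(-1\right)\right)^{2} = \left(\frac{1}{2} - 1\right)^{2} = \left(- \frac{1}{2}\right)^{2} = \frac{1}{4}$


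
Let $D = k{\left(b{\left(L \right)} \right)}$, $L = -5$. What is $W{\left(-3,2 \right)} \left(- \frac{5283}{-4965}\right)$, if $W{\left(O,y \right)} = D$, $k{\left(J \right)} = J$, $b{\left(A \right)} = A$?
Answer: $- \frac{1761}{331} \approx -5.3202$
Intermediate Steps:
$D = -5$
$W{\left(O,y \right)} = -5$
$W{\left(-3,2 \right)} \left(- \frac{5283}{-4965}\right) = - 5 \left(- \frac{5283}{-4965}\right) = - 5 \left(\left(-5283\right) \left(- \frac{1}{4965}\right)\right) = \left(-5\right) \frac{1761}{1655} = - \frac{1761}{331}$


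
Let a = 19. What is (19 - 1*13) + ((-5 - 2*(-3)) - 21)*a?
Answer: -374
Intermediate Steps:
(19 - 1*13) + ((-5 - 2*(-3)) - 21)*a = (19 - 1*13) + ((-5 - 2*(-3)) - 21)*19 = (19 - 13) + ((-5 + 6) - 21)*19 = 6 + (1 - 21)*19 = 6 - 20*19 = 6 - 380 = -374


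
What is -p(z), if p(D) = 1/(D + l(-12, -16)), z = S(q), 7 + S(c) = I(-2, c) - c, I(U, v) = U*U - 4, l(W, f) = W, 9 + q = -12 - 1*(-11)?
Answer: ⅑ ≈ 0.11111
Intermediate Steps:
q = -10 (q = -9 + (-12 - 1*(-11)) = -9 + (-12 + 11) = -9 - 1 = -10)
I(U, v) = -4 + U² (I(U, v) = U² - 4 = -4 + U²)
S(c) = -7 - c (S(c) = -7 + ((-4 + (-2)²) - c) = -7 + ((-4 + 4) - c) = -7 + (0 - c) = -7 - c)
z = 3 (z = -7 - 1*(-10) = -7 + 10 = 3)
p(D) = 1/(-12 + D) (p(D) = 1/(D - 12) = 1/(-12 + D))
-p(z) = -1/(-12 + 3) = -1/(-9) = -1*(-⅑) = ⅑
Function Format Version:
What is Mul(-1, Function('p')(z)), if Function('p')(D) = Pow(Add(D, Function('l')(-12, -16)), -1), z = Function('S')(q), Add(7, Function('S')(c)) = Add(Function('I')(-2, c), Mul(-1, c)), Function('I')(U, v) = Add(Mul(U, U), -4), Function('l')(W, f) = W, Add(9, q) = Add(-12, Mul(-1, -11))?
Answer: Rational(1, 9) ≈ 0.11111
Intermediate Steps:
q = -10 (q = Add(-9, Add(-12, Mul(-1, -11))) = Add(-9, Add(-12, 11)) = Add(-9, -1) = -10)
Function('I')(U, v) = Add(-4, Pow(U, 2)) (Function('I')(U, v) = Add(Pow(U, 2), -4) = Add(-4, Pow(U, 2)))
Function('S')(c) = Add(-7, Mul(-1, c)) (Function('S')(c) = Add(-7, Add(Add(-4, Pow(-2, 2)), Mul(-1, c))) = Add(-7, Add(Add(-4, 4), Mul(-1, c))) = Add(-7, Add(0, Mul(-1, c))) = Add(-7, Mul(-1, c)))
z = 3 (z = Add(-7, Mul(-1, -10)) = Add(-7, 10) = 3)
Function('p')(D) = Pow(Add(-12, D), -1) (Function('p')(D) = Pow(Add(D, -12), -1) = Pow(Add(-12, D), -1))
Mul(-1, Function('p')(z)) = Mul(-1, Pow(Add(-12, 3), -1)) = Mul(-1, Pow(-9, -1)) = Mul(-1, Rational(-1, 9)) = Rational(1, 9)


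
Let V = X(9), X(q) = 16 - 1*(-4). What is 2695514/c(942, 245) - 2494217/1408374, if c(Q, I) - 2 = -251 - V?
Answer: -345178434419/34441146 ≈ -10022.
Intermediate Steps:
X(q) = 20 (X(q) = 16 + 4 = 20)
V = 20
c(Q, I) = -269 (c(Q, I) = 2 + (-251 - 1*20) = 2 + (-251 - 20) = 2 - 271 = -269)
2695514/c(942, 245) - 2494217/1408374 = 2695514/(-269) - 2494217/1408374 = 2695514*(-1/269) - 2494217*1/1408374 = -2695514/269 - 226747/128034 = -345178434419/34441146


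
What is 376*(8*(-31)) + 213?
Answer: -93035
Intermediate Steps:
376*(8*(-31)) + 213 = 376*(-248) + 213 = -93248 + 213 = -93035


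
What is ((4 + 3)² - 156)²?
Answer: 11449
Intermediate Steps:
((4 + 3)² - 156)² = (7² - 156)² = (49 - 156)² = (-107)² = 11449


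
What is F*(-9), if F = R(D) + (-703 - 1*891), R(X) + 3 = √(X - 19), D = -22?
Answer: 14373 - 9*I*√41 ≈ 14373.0 - 57.628*I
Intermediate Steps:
R(X) = -3 + √(-19 + X) (R(X) = -3 + √(X - 19) = -3 + √(-19 + X))
F = -1597 + I*√41 (F = (-3 + √(-19 - 22)) + (-703 - 1*891) = (-3 + √(-41)) + (-703 - 891) = (-3 + I*√41) - 1594 = -1597 + I*√41 ≈ -1597.0 + 6.4031*I)
F*(-9) = (-1597 + I*√41)*(-9) = 14373 - 9*I*√41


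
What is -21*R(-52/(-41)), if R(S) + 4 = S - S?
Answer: 84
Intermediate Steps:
R(S) = -4 (R(S) = -4 + (S - S) = -4 + 0 = -4)
-21*R(-52/(-41)) = -21*(-4) = 84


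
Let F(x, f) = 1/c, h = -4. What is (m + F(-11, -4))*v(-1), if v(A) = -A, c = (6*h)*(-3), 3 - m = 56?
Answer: -3815/72 ≈ -52.986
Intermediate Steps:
m = -53 (m = 3 - 1*56 = 3 - 56 = -53)
c = 72 (c = (6*(-4))*(-3) = -24*(-3) = 72)
F(x, f) = 1/72
(m + F(-11, -4))*v(-1) = (-53 + 1/72)*(-1*(-1)) = -3815/72*1 = -3815/72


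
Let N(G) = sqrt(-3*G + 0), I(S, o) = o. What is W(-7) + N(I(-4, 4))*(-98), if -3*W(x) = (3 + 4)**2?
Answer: -49/3 - 196*I*sqrt(3) ≈ -16.333 - 339.48*I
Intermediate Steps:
W(x) = -49/3 (W(x) = -(3 + 4)**2/3 = -1/3*7**2 = -1/3*49 = -49/3)
N(G) = sqrt(3)*sqrt(-G) (N(G) = sqrt(-3*G) = sqrt(3)*sqrt(-G))
W(-7) + N(I(-4, 4))*(-98) = -49/3 + (sqrt(3)*sqrt(-1*4))*(-98) = -49/3 + (sqrt(3)*sqrt(-4))*(-98) = -49/3 + (sqrt(3)*(2*I))*(-98) = -49/3 + (2*I*sqrt(3))*(-98) = -49/3 - 196*I*sqrt(3)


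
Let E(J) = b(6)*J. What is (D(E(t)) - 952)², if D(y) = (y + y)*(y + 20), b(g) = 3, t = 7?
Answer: 592900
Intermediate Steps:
E(J) = 3*J
D(y) = 2*y*(20 + y) (D(y) = (2*y)*(20 + y) = 2*y*(20 + y))
(D(E(t)) - 952)² = (2*(3*7)*(20 + 3*7) - 952)² = (2*21*(20 + 21) - 952)² = (2*21*41 - 952)² = (1722 - 952)² = 770² = 592900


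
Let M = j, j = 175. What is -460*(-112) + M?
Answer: 51695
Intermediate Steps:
M = 175
-460*(-112) + M = -460*(-112) + 175 = 51520 + 175 = 51695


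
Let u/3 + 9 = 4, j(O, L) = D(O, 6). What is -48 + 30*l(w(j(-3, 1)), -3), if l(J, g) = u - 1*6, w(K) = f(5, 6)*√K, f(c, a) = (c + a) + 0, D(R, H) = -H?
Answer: -678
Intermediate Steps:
j(O, L) = -6 (j(O, L) = -1*6 = -6)
u = -15 (u = -27 + 3*4 = -27 + 12 = -15)
f(c, a) = a + c (f(c, a) = (a + c) + 0 = a + c)
w(K) = 11*√K (w(K) = (6 + 5)*√K = 11*√K)
l(J, g) = -21 (l(J, g) = -15 - 1*6 = -15 - 6 = -21)
-48 + 30*l(w(j(-3, 1)), -3) = -48 + 30*(-21) = -48 - 630 = -678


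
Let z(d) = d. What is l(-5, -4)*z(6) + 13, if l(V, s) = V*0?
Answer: 13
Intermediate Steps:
l(V, s) = 0
l(-5, -4)*z(6) + 13 = 0*6 + 13 = 0 + 13 = 13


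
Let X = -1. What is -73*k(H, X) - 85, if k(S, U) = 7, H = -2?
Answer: -596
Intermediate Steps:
-73*k(H, X) - 85 = -73*7 - 85 = -511 - 85 = -596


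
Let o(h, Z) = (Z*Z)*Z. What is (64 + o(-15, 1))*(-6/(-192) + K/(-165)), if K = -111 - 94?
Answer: 87425/1056 ≈ 82.789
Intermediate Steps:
K = -205
o(h, Z) = Z³ (o(h, Z) = Z²*Z = Z³)
(64 + o(-15, 1))*(-6/(-192) + K/(-165)) = (64 + 1³)*(-6/(-192) - 205/(-165)) = (64 + 1)*(-6*(-1/192) - 205*(-1/165)) = 65*(1/32 + 41/33) = 65*(1345/1056) = 87425/1056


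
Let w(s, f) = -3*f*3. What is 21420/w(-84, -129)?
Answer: 2380/129 ≈ 18.450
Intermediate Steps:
w(s, f) = -9*f
21420/w(-84, -129) = 21420/((-9*(-129))) = 21420/1161 = 21420*(1/1161) = 2380/129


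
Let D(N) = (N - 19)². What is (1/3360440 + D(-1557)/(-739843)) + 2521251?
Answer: 6268320874650579323/2486198010920 ≈ 2.5212e+6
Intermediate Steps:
D(N) = (-19 + N)²
(1/3360440 + D(-1557)/(-739843)) + 2521251 = (1/3360440 + (-19 - 1557)²/(-739843)) + 2521251 = (1/3360440 + (-1576)²*(-1/739843)) + 2521251 = (1/3360440 + 2483776*(-1/739843)) + 2521251 = (1/3360440 - 2483776/739843) + 2521251 = -8346579481597/2486198010920 + 2521251 = 6268320874650579323/2486198010920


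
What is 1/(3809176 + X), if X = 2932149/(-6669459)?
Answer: 2223153/8468380074545 ≈ 2.6252e-7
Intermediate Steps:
X = -977383/2223153 (X = 2932149*(-1/6669459) = -977383/2223153 ≈ -0.43964)
1/(3809176 + X) = 1/(3809176 - 977383/2223153) = 1/(8468380074545/2223153) = 2223153/8468380074545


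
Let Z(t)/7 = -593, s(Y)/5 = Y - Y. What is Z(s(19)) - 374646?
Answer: -378797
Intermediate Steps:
s(Y) = 0 (s(Y) = 5*(Y - Y) = 5*0 = 0)
Z(t) = -4151 (Z(t) = 7*(-593) = -4151)
Z(s(19)) - 374646 = -4151 - 374646 = -378797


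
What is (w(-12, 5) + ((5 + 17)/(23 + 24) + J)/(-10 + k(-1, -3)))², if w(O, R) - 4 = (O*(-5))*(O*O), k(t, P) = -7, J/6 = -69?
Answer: 47969365184064/638401 ≈ 7.5140e+7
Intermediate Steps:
J = -414 (J = 6*(-69) = -414)
w(O, R) = 4 - 5*O³ (w(O, R) = 4 + (O*(-5))*(O*O) = 4 + (-5*O)*O² = 4 - 5*O³)
(w(-12, 5) + ((5 + 17)/(23 + 24) + J)/(-10 + k(-1, -3)))² = ((4 - 5*(-12)³) + ((5 + 17)/(23 + 24) - 414)/(-10 - 7))² = ((4 - 5*(-1728)) + (22/47 - 414)/(-17))² = ((4 + 8640) + (22*(1/47) - 414)*(-1/17))² = (8644 + (22/47 - 414)*(-1/17))² = (8644 - 19436/47*(-1/17))² = (8644 + 19436/799)² = (6925992/799)² = 47969365184064/638401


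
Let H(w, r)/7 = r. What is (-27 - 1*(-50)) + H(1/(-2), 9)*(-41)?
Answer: -2560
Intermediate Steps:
H(w, r) = 7*r
(-27 - 1*(-50)) + H(1/(-2), 9)*(-41) = (-27 - 1*(-50)) + (7*9)*(-41) = (-27 + 50) + 63*(-41) = 23 - 2583 = -2560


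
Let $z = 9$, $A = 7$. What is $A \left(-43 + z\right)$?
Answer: $-238$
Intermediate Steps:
$A \left(-43 + z\right) = 7 \left(-43 + 9\right) = 7 \left(-34\right) = -238$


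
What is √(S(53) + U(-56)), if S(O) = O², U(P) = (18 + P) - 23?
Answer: 2*√687 ≈ 52.421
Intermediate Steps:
U(P) = -5 + P
√(S(53) + U(-56)) = √(53² + (-5 - 56)) = √(2809 - 61) = √2748 = 2*√687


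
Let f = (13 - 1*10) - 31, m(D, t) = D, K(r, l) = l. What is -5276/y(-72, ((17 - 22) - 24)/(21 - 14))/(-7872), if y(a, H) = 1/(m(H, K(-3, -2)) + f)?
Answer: -98925/4592 ≈ -21.543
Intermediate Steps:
f = -28 (f = (13 - 10) - 31 = 3 - 31 = -28)
y(a, H) = 1/(-28 + H) (y(a, H) = 1/(H - 28) = 1/(-28 + H))
-5276/y(-72, ((17 - 22) - 24)/(21 - 14))/(-7872) = -(-147728 + 5276*((17 - 22) - 24)/(21 - 14))/(-7872) = -5276/(1/(-28 + (-5 - 24)/7))*(-1/7872) = -5276/(1/(-28 - 29*1/7))*(-1/7872) = -5276/(1/(-28 - 29/7))*(-1/7872) = -5276/(1/(-225/7))*(-1/7872) = -5276/(-7/225)*(-1/7872) = -5276*(-225/7)*(-1/7872) = (1187100/7)*(-1/7872) = -98925/4592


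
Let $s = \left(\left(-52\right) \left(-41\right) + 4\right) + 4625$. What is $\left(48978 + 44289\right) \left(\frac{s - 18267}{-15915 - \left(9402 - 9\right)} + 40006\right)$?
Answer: $\frac{5246182498751}{1406} \approx 3.7313 \cdot 10^{9}$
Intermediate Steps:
$s = 6761$ ($s = \left(2132 + 4\right) + 4625 = 2136 + 4625 = 6761$)
$\left(48978 + 44289\right) \left(\frac{s - 18267}{-15915 - \left(9402 - 9\right)} + 40006\right) = \left(48978 + 44289\right) \left(\frac{6761 - 18267}{-15915 - \left(9402 - 9\right)} + 40006\right) = 93267 \left(- \frac{11506}{-15915 - 9393} + 40006\right) = 93267 \left(- \frac{11506}{-25308} + 40006\right) = 93267 \left(\left(-11506\right) \left(- \frac{1}{25308}\right) + 40006\right) = 93267 \left(\frac{5753}{12654} + 40006\right) = 93267 \cdot \frac{506241677}{12654} = \frac{5246182498751}{1406}$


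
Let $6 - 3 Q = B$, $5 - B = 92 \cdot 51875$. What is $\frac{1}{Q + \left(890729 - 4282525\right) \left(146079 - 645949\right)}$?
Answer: $\frac{3}{5086375972061} \approx 5.8981 \cdot 10^{-13}$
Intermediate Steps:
$B = -4772495$ ($B = 5 - 92 \cdot 51875 = 5 - 4772500 = -4772495$)
$Q = \frac{4772501}{3}$ ($Q = 2 - - \frac{4772495}{3} = 2 + \frac{4772495}{3} = \frac{4772501}{3} \approx 1.5908 \cdot 10^{6}$)
$\frac{1}{Q + \left(890729 - 4282525\right) \left(146079 - 645949\right)} = \frac{1}{\frac{4772501}{3} + \left(890729 - 4282525\right) \left(146079 - 645949\right)} = \frac{1}{\frac{4772501}{3} - -1695457066520} = \frac{1}{\frac{4772501}{3} + 1695457066520} = \frac{1}{\frac{5086375972061}{3}} = \frac{3}{5086375972061}$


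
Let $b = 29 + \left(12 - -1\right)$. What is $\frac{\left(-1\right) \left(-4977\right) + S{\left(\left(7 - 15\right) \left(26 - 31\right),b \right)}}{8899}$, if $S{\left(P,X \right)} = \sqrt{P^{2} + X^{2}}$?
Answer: $\frac{5035}{8899} \approx 0.56579$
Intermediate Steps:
$b = 42$ ($b = 29 + \left(12 + 1\right) = 29 + 13 = 42$)
$\frac{\left(-1\right) \left(-4977\right) + S{\left(\left(7 - 15\right) \left(26 - 31\right),b \right)}}{8899} = \frac{\left(-1\right) \left(-4977\right) + \sqrt{\left(\left(7 - 15\right) \left(26 - 31\right)\right)^{2} + 42^{2}}}{8899} = \left(4977 + \sqrt{\left(\left(-8\right) \left(-5\right)\right)^{2} + 1764}\right) \frac{1}{8899} = \left(4977 + \sqrt{40^{2} + 1764}\right) \frac{1}{8899} = \left(4977 + \sqrt{1600 + 1764}\right) \frac{1}{8899} = \left(4977 + \sqrt{3364}\right) \frac{1}{8899} = \left(4977 + 58\right) \frac{1}{8899} = 5035 \cdot \frac{1}{8899} = \frac{5035}{8899}$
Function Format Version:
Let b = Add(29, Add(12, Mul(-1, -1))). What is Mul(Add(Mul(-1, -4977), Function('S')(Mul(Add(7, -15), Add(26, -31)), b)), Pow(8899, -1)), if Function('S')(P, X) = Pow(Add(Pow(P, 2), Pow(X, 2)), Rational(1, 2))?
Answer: Rational(5035, 8899) ≈ 0.56579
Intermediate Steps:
b = 42 (b = Add(29, Add(12, 1)) = Add(29, 13) = 42)
Mul(Add(Mul(-1, -4977), Function('S')(Mul(Add(7, -15), Add(26, -31)), b)), Pow(8899, -1)) = Mul(Add(Mul(-1, -4977), Pow(Add(Pow(Mul(Add(7, -15), Add(26, -31)), 2), Pow(42, 2)), Rational(1, 2))), Pow(8899, -1)) = Mul(Add(4977, Pow(Add(Pow(Mul(-8, -5), 2), 1764), Rational(1, 2))), Rational(1, 8899)) = Mul(Add(4977, Pow(Add(Pow(40, 2), 1764), Rational(1, 2))), Rational(1, 8899)) = Mul(Add(4977, Pow(Add(1600, 1764), Rational(1, 2))), Rational(1, 8899)) = Mul(Add(4977, Pow(3364, Rational(1, 2))), Rational(1, 8899)) = Mul(Add(4977, 58), Rational(1, 8899)) = Mul(5035, Rational(1, 8899)) = Rational(5035, 8899)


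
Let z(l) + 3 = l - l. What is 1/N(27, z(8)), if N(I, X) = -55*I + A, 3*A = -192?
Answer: -1/1549 ≈ -0.00064558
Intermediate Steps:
A = -64 (A = (1/3)*(-192) = -64)
z(l) = -3 (z(l) = -3 + (l - l) = -3 + 0 = -3)
N(I, X) = -64 - 55*I (N(I, X) = -55*I - 64 = -64 - 55*I)
1/N(27, z(8)) = 1/(-64 - 55*27) = 1/(-64 - 1485) = 1/(-1549) = -1/1549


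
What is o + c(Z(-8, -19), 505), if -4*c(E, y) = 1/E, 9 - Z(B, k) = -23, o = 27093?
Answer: 3467903/128 ≈ 27093.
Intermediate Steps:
Z(B, k) = 32 (Z(B, k) = 9 - 1*(-23) = 9 + 23 = 32)
c(E, y) = -1/(4*E)
o + c(Z(-8, -19), 505) = 27093 - ¼/32 = 27093 - ¼*1/32 = 27093 - 1/128 = 3467903/128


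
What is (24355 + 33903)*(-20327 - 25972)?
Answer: -2697287142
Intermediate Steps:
(24355 + 33903)*(-20327 - 25972) = 58258*(-46299) = -2697287142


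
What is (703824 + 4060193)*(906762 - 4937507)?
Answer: -19202537702665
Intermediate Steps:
(703824 + 4060193)*(906762 - 4937507) = 4764017*(-4030745) = -19202537702665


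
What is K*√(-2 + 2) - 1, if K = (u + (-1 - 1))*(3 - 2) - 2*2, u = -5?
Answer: -1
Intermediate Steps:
K = -11 (K = (-5 + (-1 - 1))*(3 - 2) - 2*2 = (-5 - 2)*1 - 4 = -7*1 - 4 = -7 - 4 = -11)
K*√(-2 + 2) - 1 = -11*√(-2 + 2) - 1 = -11*√0 - 1 = -11*0 - 1 = 0 - 1 = -1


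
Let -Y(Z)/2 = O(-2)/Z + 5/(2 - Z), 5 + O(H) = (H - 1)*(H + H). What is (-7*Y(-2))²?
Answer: 3969/4 ≈ 992.25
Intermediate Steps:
O(H) = -5 + 2*H*(-1 + H) (O(H) = -5 + (H - 1)*(H + H) = -5 + (-1 + H)*(2*H) = -5 + 2*H*(-1 + H))
Y(Z) = -14/Z - 10/(2 - Z) (Y(Z) = -2*((-5 - 2*(-2) + 2*(-2)²)/Z + 5/(2 - Z)) = -2*((-5 + 4 + 2*4)/Z + 5/(2 - Z)) = -2*((-5 + 4 + 8)/Z + 5/(2 - Z)) = -2*(7/Z + 5/(2 - Z)) = -2*(5/(2 - Z) + 7/Z) = -14/Z - 10/(2 - Z))
(-7*Y(-2))² = (-28*(7 - 1*(-2))/((-2)*(-2 - 2)))² = (-28*(-1)*(7 + 2)/(2*(-4)))² = (-28*(-1)*(-1)*9/(2*4))² = (-7*9/2)² = (-63/2)² = 3969/4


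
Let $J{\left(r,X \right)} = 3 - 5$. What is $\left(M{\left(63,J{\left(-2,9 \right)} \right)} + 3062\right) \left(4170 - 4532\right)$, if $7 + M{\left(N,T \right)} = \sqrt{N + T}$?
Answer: $-1105910 - 362 \sqrt{61} \approx -1.1087 \cdot 10^{6}$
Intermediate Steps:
$J{\left(r,X \right)} = -2$
$M{\left(N,T \right)} = -7 + \sqrt{N + T}$
$\left(M{\left(63,J{\left(-2,9 \right)} \right)} + 3062\right) \left(4170 - 4532\right) = \left(\left(-7 + \sqrt{63 - 2}\right) + 3062\right) \left(4170 - 4532\right) = \left(\left(-7 + \sqrt{61}\right) + 3062\right) \left(-362\right) = \left(3055 + \sqrt{61}\right) \left(-362\right) = -1105910 - 362 \sqrt{61}$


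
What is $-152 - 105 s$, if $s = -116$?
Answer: $12028$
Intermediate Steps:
$-152 - 105 s = -152 - -12180 = -152 + 12180 = 12028$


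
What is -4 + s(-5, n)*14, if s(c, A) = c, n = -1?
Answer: -74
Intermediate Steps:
-4 + s(-5, n)*14 = -4 - 5*14 = -4 - 70 = -74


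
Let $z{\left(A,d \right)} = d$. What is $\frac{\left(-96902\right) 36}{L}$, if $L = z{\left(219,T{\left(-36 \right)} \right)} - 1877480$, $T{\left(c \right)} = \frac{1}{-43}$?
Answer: $\frac{50001432}{26910547} \approx 1.8581$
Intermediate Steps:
$T{\left(c \right)} = - \frac{1}{43}$
$L = - \frac{80731641}{43}$ ($L = - \frac{1}{43} - 1877480 = - \frac{80731641}{43} \approx -1.8775 \cdot 10^{6}$)
$\frac{\left(-96902\right) 36}{L} = \frac{\left(-96902\right) 36}{- \frac{80731641}{43}} = \left(-3488472\right) \left(- \frac{43}{80731641}\right) = \frac{50001432}{26910547}$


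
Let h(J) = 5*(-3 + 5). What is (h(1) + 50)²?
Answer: 3600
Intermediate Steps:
h(J) = 10 (h(J) = 5*2 = 10)
(h(1) + 50)² = (10 + 50)² = 60² = 3600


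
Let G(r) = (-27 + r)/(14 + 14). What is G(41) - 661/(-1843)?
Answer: 3165/3686 ≈ 0.85865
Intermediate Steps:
G(r) = -27/28 + r/28 (G(r) = (-27 + r)/28 = (-27 + r)*(1/28) = -27/28 + r/28)
G(41) - 661/(-1843) = (-27/28 + (1/28)*41) - 661/(-1843) = (-27/28 + 41/28) - 661*(-1)/1843 = 1/2 - 1*(-661/1843) = 1/2 + 661/1843 = 3165/3686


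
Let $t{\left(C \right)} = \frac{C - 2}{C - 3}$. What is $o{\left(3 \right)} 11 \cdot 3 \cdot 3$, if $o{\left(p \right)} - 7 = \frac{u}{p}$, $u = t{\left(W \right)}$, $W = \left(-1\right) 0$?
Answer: $715$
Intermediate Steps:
$W = 0$
$t{\left(C \right)} = \frac{-2 + C}{-3 + C}$
$u = \frac{2}{3}$ ($u = \frac{-2 + 0}{-3 + 0} = \frac{1}{-3} \left(-2\right) = \left(- \frac{1}{3}\right) \left(-2\right) = \frac{2}{3} \approx 0.66667$)
$o{\left(p \right)} = 7 + \frac{2}{3 p}$
$o{\left(3 \right)} 11 \cdot 3 \cdot 3 = \left(7 + \frac{2}{3 \cdot 3}\right) 11 \cdot 3 \cdot 3 = \left(7 + \frac{2}{3} \cdot \frac{1}{3}\right) 33 \cdot 3 = \left(7 + \frac{2}{9}\right) 99 = \frac{65}{9} \cdot 99 = 715$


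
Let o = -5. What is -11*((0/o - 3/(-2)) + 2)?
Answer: -77/2 ≈ -38.500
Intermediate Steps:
-11*((0/o - 3/(-2)) + 2) = -11*((0/(-5) - 3/(-2)) + 2) = -11*((0*(-⅕) - 3*(-½)) + 2) = -11*((0 + 3/2) + 2) = -11*(3/2 + 2) = -11*7/2 = -77/2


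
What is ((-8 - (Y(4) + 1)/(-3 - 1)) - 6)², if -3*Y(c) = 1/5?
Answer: 170569/900 ≈ 189.52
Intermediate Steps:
Y(c) = -1/15 (Y(c) = -⅓/5 = -⅓*⅕ = -1/15)
((-8 - (Y(4) + 1)/(-3 - 1)) - 6)² = ((-8 - (-1/15 + 1)/(-3 - 1)) - 6)² = ((-8 - 14/(15*(-4))) - 6)² = ((-8 - 14*(-1)/(15*4)) - 6)² = ((-8 - 1*(-7/30)) - 6)² = ((-8 + 7/30) - 6)² = (-233/30 - 6)² = (-413/30)² = 170569/900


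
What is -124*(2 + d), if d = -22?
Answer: 2480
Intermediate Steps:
-124*(2 + d) = -124*(2 - 22) = -124*(-20) = 2480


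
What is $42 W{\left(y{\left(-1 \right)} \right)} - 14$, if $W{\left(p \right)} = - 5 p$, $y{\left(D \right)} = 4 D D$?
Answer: $-854$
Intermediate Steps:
$y{\left(D \right)} = 4 D^{2}$
$42 W{\left(y{\left(-1 \right)} \right)} - 14 = 42 \left(- 5 \cdot 4 \left(-1\right)^{2}\right) - 14 = 42 \left(- 5 \cdot 4 \cdot 1\right) - 14 = 42 \left(\left(-5\right) 4\right) - 14 = 42 \left(-20\right) - 14 = -840 - 14 = -854$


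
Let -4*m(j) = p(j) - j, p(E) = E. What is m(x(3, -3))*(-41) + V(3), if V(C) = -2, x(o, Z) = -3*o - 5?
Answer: -2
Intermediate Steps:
x(o, Z) = -5 - 3*o
m(j) = 0 (m(j) = -(j - j)/4 = -1/4*0 = 0)
m(x(3, -3))*(-41) + V(3) = 0*(-41) - 2 = 0 - 2 = -2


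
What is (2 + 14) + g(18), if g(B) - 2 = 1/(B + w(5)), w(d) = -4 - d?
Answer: 163/9 ≈ 18.111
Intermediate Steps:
g(B) = 2 + 1/(-9 + B) (g(B) = 2 + 1/(B + (-4 - 1*5)) = 2 + 1/(B + (-4 - 5)) = 2 + 1/(B - 9) = 2 + 1/(-9 + B))
(2 + 14) + g(18) = (2 + 14) + (-17 + 2*18)/(-9 + 18) = 16 + (-17 + 36)/9 = 16 + (1/9)*19 = 16 + 19/9 = 163/9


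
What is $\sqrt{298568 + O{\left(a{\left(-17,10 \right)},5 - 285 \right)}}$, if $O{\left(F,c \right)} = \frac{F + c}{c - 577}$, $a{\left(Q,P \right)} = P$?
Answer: $\frac{\sqrt{219283200422}}{857} \approx 546.41$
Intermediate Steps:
$O{\left(F,c \right)} = \frac{F + c}{-577 + c}$
$\sqrt{298568 + O{\left(a{\left(-17,10 \right)},5 - 285 \right)}} = \sqrt{298568 + \frac{10 + \left(5 - 285\right)}{-577 + \left(5 - 285\right)}} = \sqrt{298568 + \frac{10 - 280}{-577 - 280}} = \sqrt{298568 + \frac{1}{-857} \left(-270\right)} = \sqrt{298568 - - \frac{270}{857}} = \sqrt{298568 + \frac{270}{857}} = \sqrt{\frac{255873046}{857}} = \frac{\sqrt{219283200422}}{857}$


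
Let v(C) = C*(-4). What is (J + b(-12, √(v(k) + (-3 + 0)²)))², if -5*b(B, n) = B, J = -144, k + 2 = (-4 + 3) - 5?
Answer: 501264/25 ≈ 20051.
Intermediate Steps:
k = -8 (k = -2 + ((-4 + 3) - 5) = -2 + (-1 - 5) = -2 - 6 = -8)
v(C) = -4*C
b(B, n) = -B/5
(J + b(-12, √(v(k) + (-3 + 0)²)))² = (-144 - ⅕*(-12))² = (-144 + 12/5)² = (-708/5)² = 501264/25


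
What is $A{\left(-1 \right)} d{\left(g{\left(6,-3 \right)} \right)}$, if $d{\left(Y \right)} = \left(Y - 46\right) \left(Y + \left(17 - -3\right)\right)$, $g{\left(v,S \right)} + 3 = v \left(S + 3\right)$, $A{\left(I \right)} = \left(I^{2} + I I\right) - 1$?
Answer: $-833$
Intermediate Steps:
$A{\left(I \right)} = -1 + 2 I^{2}$ ($A{\left(I \right)} = \left(I^{2} + I^{2}\right) - 1 = 2 I^{2} - 1 = -1 + 2 I^{2}$)
$g{\left(v,S \right)} = -3 + v \left(3 + S\right)$ ($g{\left(v,S \right)} = -3 + v \left(S + 3\right) = -3 + v \left(3 + S\right)$)
$d{\left(Y \right)} = \left(-46 + Y\right) \left(20 + Y\right)$ ($d{\left(Y \right)} = \left(-46 + Y\right) \left(Y + \left(17 + 3\right)\right) = \left(-46 + Y\right) \left(Y + 20\right) = \left(-46 + Y\right) \left(20 + Y\right)$)
$A{\left(-1 \right)} d{\left(g{\left(6,-3 \right)} \right)} = \left(-1 + 2 \left(-1\right)^{2}\right) \left(-920 + \left(-3 + 3 \cdot 6 - 18\right)^{2} - 26 \left(-3 + 3 \cdot 6 - 18\right)\right) = \left(-1 + 2 \cdot 1\right) \left(-920 + \left(-3 + 18 - 18\right)^{2} - 26 \left(-3 + 18 - 18\right)\right) = \left(-1 + 2\right) \left(-920 + \left(-3\right)^{2} - -78\right) = 1 \left(-920 + 9 + 78\right) = 1 \left(-833\right) = -833$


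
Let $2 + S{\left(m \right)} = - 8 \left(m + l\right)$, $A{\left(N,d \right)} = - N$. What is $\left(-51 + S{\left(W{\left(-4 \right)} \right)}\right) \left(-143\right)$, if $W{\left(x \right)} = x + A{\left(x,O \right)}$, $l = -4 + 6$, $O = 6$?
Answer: $9867$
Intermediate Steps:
$l = 2$
$W{\left(x \right)} = 0$ ($W{\left(x \right)} = x - x = 0$)
$S{\left(m \right)} = -18 - 8 m$ ($S{\left(m \right)} = -2 - 8 \left(m + 2\right) = -2 - 8 \left(2 + m\right) = -2 - \left(16 + 8 m\right) = -18 - 8 m$)
$\left(-51 + S{\left(W{\left(-4 \right)} \right)}\right) \left(-143\right) = \left(-51 - 18\right) \left(-143\right) = \left(-69\right) \left(-143\right) = 9867$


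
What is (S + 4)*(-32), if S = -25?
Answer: 672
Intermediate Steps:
(S + 4)*(-32) = (-25 + 4)*(-32) = -21*(-32) = 672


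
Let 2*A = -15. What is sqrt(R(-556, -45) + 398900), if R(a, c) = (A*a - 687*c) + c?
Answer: 2*sqrt(108485) ≈ 658.74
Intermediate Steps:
A = -15/2 (A = (1/2)*(-15) = -15/2 ≈ -7.5000)
R(a, c) = -686*c - 15*a/2 (R(a, c) = (-15*a/2 - 687*c) + c = (-687*c - 15*a/2) + c = -686*c - 15*a/2)
sqrt(R(-556, -45) + 398900) = sqrt((-686*(-45) - 15/2*(-556)) + 398900) = sqrt((30870 + 4170) + 398900) = sqrt(35040 + 398900) = sqrt(433940) = 2*sqrt(108485)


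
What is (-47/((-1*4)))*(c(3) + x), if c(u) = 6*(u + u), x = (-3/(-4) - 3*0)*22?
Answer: 4935/8 ≈ 616.88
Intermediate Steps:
x = 33/2 (x = (-3*(-1/4) + 0)*22 = (3/4 + 0)*22 = (3/4)*22 = 33/2 ≈ 16.500)
c(u) = 12*u (c(u) = 6*(2*u) = 12*u)
(-47/((-1*4)))*(c(3) + x) = (-47/((-1*4)))*(12*3 + 33/2) = (-47/(-4))*(36 + 33/2) = -47*(-1)/4*(105/2) = -47*(-1/4)*(105/2) = (47/4)*(105/2) = 4935/8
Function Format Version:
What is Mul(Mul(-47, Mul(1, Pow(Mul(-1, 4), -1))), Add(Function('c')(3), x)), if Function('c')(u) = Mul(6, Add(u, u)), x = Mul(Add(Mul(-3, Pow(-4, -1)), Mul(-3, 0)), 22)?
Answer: Rational(4935, 8) ≈ 616.88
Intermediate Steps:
x = Rational(33, 2) (x = Mul(Add(Mul(-3, Rational(-1, 4)), 0), 22) = Mul(Add(Rational(3, 4), 0), 22) = Mul(Rational(3, 4), 22) = Rational(33, 2) ≈ 16.500)
Function('c')(u) = Mul(12, u) (Function('c')(u) = Mul(6, Mul(2, u)) = Mul(12, u))
Mul(Mul(-47, Mul(1, Pow(Mul(-1, 4), -1))), Add(Function('c')(3), x)) = Mul(Mul(-47, Mul(1, Pow(Mul(-1, 4), -1))), Add(Mul(12, 3), Rational(33, 2))) = Mul(Mul(-47, Mul(1, Pow(-4, -1))), Add(36, Rational(33, 2))) = Mul(Mul(-47, Mul(1, Rational(-1, 4))), Rational(105, 2)) = Mul(Mul(-47, Rational(-1, 4)), Rational(105, 2)) = Mul(Rational(47, 4), Rational(105, 2)) = Rational(4935, 8)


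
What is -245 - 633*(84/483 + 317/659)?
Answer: -9997256/15157 ≈ -659.58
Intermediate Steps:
-245 - 633*(84/483 + 317/659) = -245 - 633*(84*(1/483) + 317*(1/659)) = -245 - 633*(4/23 + 317/659) = -245 - 633*9927/15157 = -245 - 6283791/15157 = -9997256/15157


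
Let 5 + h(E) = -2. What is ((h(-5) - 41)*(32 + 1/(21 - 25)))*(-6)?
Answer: 9144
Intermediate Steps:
h(E) = -7 (h(E) = -5 - 2 = -7)
((h(-5) - 41)*(32 + 1/(21 - 25)))*(-6) = ((-7 - 41)*(32 + 1/(21 - 25)))*(-6) = -48*(32 + 1/(-4))*(-6) = -48*(32 - ¼)*(-6) = -48*127/4*(-6) = -1524*(-6) = 9144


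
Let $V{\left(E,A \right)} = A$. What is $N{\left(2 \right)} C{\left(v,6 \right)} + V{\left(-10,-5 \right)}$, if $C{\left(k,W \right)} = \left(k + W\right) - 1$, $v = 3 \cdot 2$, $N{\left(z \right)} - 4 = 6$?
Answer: $105$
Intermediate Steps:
$N{\left(z \right)} = 10$ ($N{\left(z \right)} = 4 + 6 = 10$)
$v = 6$
$C{\left(k,W \right)} = -1 + W + k$ ($C{\left(k,W \right)} = \left(W + k\right) - 1 = -1 + W + k$)
$N{\left(2 \right)} C{\left(v,6 \right)} + V{\left(-10,-5 \right)} = 10 \left(-1 + 6 + 6\right) - 5 = 10 \cdot 11 - 5 = 110 - 5 = 105$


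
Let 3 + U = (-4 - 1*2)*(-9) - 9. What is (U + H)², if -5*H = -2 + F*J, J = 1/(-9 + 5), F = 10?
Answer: 184041/100 ≈ 1840.4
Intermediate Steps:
J = -¼ (J = 1/(-4) = -¼ ≈ -0.25000)
U = 42 (U = -3 + ((-4 - 1*2)*(-9) - 9) = -3 + ((-4 - 2)*(-9) - 9) = -3 + (-6*(-9) - 9) = -3 + (54 - 9) = -3 + 45 = 42)
H = 9/10 (H = -(-2 + 10*(-¼))/5 = -(-2 - 5/2)/5 = -⅕*(-9/2) = 9/10 ≈ 0.90000)
(U + H)² = (42 + 9/10)² = (429/10)² = 184041/100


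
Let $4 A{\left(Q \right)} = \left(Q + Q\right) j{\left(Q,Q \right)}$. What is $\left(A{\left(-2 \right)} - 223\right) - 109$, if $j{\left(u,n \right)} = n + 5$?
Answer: $-335$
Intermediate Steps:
$j{\left(u,n \right)} = 5 + n$
$A{\left(Q \right)} = \frac{Q \left(5 + Q\right)}{2}$ ($A{\left(Q \right)} = \frac{\left(Q + Q\right) \left(5 + Q\right)}{4} = \frac{2 Q \left(5 + Q\right)}{4} = \frac{Q \left(5 + Q\right)}{2}$)
$\left(A{\left(-2 \right)} - 223\right) - 109 = \left(\frac{1}{2} \left(-2\right) \left(5 - 2\right) - 223\right) - 109 = \left(\frac{1}{2} \left(-2\right) 3 - 223\right) - 109 = \left(-3 - 223\right) - 109 = -226 - 109 = -335$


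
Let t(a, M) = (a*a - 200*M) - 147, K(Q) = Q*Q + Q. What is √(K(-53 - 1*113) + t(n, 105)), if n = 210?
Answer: √50343 ≈ 224.37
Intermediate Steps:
K(Q) = Q + Q² (K(Q) = Q² + Q = Q + Q²)
t(a, M) = -147 + a² - 200*M (t(a, M) = (a² - 200*M) - 147 = -147 + a² - 200*M)
√(K(-53 - 1*113) + t(n, 105)) = √((-53 - 1*113)*(1 + (-53 - 1*113)) + (-147 + 210² - 200*105)) = √((-53 - 113)*(1 + (-53 - 113)) + (-147 + 44100 - 21000)) = √(-166*(1 - 166) + 22953) = √(-166*(-165) + 22953) = √(27390 + 22953) = √50343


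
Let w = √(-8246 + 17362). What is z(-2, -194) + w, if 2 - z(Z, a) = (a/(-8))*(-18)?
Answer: 877/2 + 2*√2279 ≈ 533.98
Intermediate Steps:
z(Z, a) = 2 - 9*a/4 (z(Z, a) = 2 - a/(-8)*(-18) = 2 - a*(-⅛)*(-18) = 2 - (-a/8)*(-18) = 2 - 9*a/4)
w = 2*√2279 (w = √9116 = 2*√2279 ≈ 95.478)
z(-2, -194) + w = (2 - 9/4*(-194)) + 2*√2279 = (2 + 873/2) + 2*√2279 = 877/2 + 2*√2279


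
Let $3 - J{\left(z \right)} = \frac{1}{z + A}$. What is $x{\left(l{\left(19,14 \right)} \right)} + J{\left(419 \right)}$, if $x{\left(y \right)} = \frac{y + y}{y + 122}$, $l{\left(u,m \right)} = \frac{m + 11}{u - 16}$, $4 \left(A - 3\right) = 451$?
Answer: $\frac{113671}{36363} \approx 3.126$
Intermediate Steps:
$A = \frac{463}{4}$ ($A = 3 + \frac{1}{4} \cdot 451 = 3 + \frac{451}{4} = \frac{463}{4} \approx 115.75$)
$J{\left(z \right)} = 3 - \frac{1}{\frac{463}{4} + z}$ ($J{\left(z \right)} = 3 - \frac{1}{z + \frac{463}{4}} = 3 - \frac{1}{\frac{463}{4} + z}$)
$l{\left(u,m \right)} = \frac{11 + m}{-16 + u}$
$x{\left(y \right)} = \frac{2 y}{122 + y}$
$x{\left(l{\left(19,14 \right)} \right)} + J{\left(419 \right)} = \frac{2 \frac{11 + 14}{-16 + 19}}{122 + \frac{11 + 14}{-16 + 19}} + \frac{1385 + 12 \cdot 419}{463 + 4 \cdot 419} = \frac{2 \cdot \frac{1}{3} \cdot 25}{122 + \frac{1}{3} \cdot 25} + \frac{1385 + 5028}{463 + 1676} = \frac{2 \cdot \frac{1}{3} \cdot 25}{122 + \frac{1}{3} \cdot 25} + \frac{1}{2139} \cdot 6413 = 2 \cdot \frac{25}{3} \frac{1}{122 + \frac{25}{3}} + \frac{1}{2139} \cdot 6413 = 2 \cdot \frac{25}{3} \frac{1}{\frac{391}{3}} + \frac{6413}{2139} = 2 \cdot \frac{25}{3} \cdot \frac{3}{391} + \frac{6413}{2139} = \frac{50}{391} + \frac{6413}{2139} = \frac{113671}{36363}$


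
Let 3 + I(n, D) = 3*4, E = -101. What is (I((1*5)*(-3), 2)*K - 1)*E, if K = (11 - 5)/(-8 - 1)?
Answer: 707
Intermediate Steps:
K = -⅔ (K = 6/(-9) = 6*(-⅑) = -⅔ ≈ -0.66667)
I(n, D) = 9 (I(n, D) = -3 + 3*4 = -3 + 12 = 9)
(I((1*5)*(-3), 2)*K - 1)*E = (9*(-⅔) - 1)*(-101) = (-6 - 1)*(-101) = -7*(-101) = 707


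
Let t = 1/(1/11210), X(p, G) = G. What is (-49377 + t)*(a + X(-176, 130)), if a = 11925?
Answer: -460103185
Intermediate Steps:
t = 11210 (t = 1/(1/11210) = 11210)
(-49377 + t)*(a + X(-176, 130)) = (-49377 + 11210)*(11925 + 130) = -38167*12055 = -460103185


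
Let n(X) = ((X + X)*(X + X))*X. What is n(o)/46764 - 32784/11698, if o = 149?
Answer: 19156554829/68380659 ≈ 280.15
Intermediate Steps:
n(X) = 4*X³ (n(X) = ((2*X)*(2*X))*X = (4*X²)*X = 4*X³)
n(o)/46764 - 32784/11698 = (4*149³)/46764 - 32784/11698 = (4*3307949)*(1/46764) - 32784*1/11698 = 13231796*(1/46764) - 16392/5849 = 3307949/11691 - 16392/5849 = 19156554829/68380659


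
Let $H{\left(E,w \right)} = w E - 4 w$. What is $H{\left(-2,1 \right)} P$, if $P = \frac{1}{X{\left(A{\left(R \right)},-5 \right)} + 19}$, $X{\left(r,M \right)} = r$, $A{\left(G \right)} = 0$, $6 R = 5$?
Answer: $- \frac{6}{19} \approx -0.31579$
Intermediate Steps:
$R = \frac{5}{6}$ ($R = \frac{1}{6} \cdot 5 = \frac{5}{6} \approx 0.83333$)
$P = \frac{1}{19}$ ($P = \frac{1}{0 + 19} = \frac{1}{19} \approx 0.052632$)
$H{\left(E,w \right)} = - 4 w + E w$ ($H{\left(E,w \right)} = E w - 4 w = - 4 w + E w$)
$H{\left(-2,1 \right)} P = 1 \left(-4 - 2\right) \frac{1}{19} = 1 \left(-6\right) \frac{1}{19} = \left(-6\right) \frac{1}{19} = - \frac{6}{19}$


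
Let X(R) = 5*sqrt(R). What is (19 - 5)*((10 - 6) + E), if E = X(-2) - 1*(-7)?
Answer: 154 + 70*I*sqrt(2) ≈ 154.0 + 98.995*I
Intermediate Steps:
E = 7 + 5*I*sqrt(2) (E = 5*sqrt(-2) - 1*(-7) = 5*(I*sqrt(2)) + 7 = 5*I*sqrt(2) + 7 = 7 + 5*I*sqrt(2) ≈ 7.0 + 7.0711*I)
(19 - 5)*((10 - 6) + E) = (19 - 5)*((10 - 6) + (7 + 5*I*sqrt(2))) = 14*(4 + (7 + 5*I*sqrt(2))) = 14*(11 + 5*I*sqrt(2)) = 154 + 70*I*sqrt(2)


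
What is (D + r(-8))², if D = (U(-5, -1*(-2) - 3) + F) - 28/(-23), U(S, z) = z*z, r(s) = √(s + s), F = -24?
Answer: 242537/529 - 4008*I/23 ≈ 458.48 - 174.26*I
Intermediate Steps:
r(s) = √2*√s (r(s) = √(2*s) = √2*√s)
U(S, z) = z²
D = -501/23 (D = ((-1*(-2) - 3)² - 24) - 28/(-23) = ((2 - 3)² - 24) - 28*(-1/23) = ((-1)² - 24) + 28/23 = (1 - 24) + 28/23 = -23 + 28/23 = -501/23 ≈ -21.783)
(D + r(-8))² = (-501/23 + √2*√(-8))² = (-501/23 + √2*(2*I*√2))² = (-501/23 + 4*I)²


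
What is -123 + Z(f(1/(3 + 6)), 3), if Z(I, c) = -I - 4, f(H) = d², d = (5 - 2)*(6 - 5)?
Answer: -136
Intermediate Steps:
d = 3 (d = 3*1 = 3)
f(H) = 9 (f(H) = 3² = 9)
Z(I, c) = -4 - I
-123 + Z(f(1/(3 + 6)), 3) = -123 + (-4 - 1*9) = -123 + (-4 - 9) = -123 - 13 = -136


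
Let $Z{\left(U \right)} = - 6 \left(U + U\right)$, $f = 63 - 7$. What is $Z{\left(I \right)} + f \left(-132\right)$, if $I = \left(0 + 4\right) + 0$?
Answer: $-7440$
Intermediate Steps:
$f = 56$
$I = 4$ ($I = 4 + 0 = 4$)
$Z{\left(U \right)} = - 12 U$ ($Z{\left(U \right)} = - 6 \cdot 2 U = - 12 U$)
$Z{\left(I \right)} + f \left(-132\right) = \left(-12\right) 4 + 56 \left(-132\right) = -48 - 7392 = -7440$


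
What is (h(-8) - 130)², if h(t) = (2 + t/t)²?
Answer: 14641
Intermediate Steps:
h(t) = 9 (h(t) = (2 + 1)² = 3² = 9)
(h(-8) - 130)² = (9 - 130)² = (-121)² = 14641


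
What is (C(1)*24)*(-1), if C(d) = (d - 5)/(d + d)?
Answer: 48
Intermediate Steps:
C(d) = (-5 + d)/(2*d) (C(d) = (-5 + d)/((2*d)) = (-5 + d)*(1/(2*d)) = (-5 + d)/(2*d))
(C(1)*24)*(-1) = (((½)*(-5 + 1)/1)*24)*(-1) = (((½)*1*(-4))*24)*(-1) = -2*24*(-1) = -48*(-1) = 48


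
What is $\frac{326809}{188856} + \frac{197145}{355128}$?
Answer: $\frac{3193563389}{1397251116} \approx 2.2856$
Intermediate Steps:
$\frac{326809}{188856} + \frac{197145}{355128} = 326809 \cdot \frac{1}{188856} + 197145 \cdot \frac{1}{355128} = \frac{326809}{188856} + \frac{65715}{118376} = \frac{3193563389}{1397251116}$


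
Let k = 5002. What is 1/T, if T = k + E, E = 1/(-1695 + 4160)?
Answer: 2465/12329931 ≈ 0.00019992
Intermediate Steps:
E = 1/2465 ≈ 0.00040568
T = 12329931/2465 (T = 5002 + 1/2465 = 12329931/2465 ≈ 5002.0)
1/T = 1/(12329931/2465) = 2465/12329931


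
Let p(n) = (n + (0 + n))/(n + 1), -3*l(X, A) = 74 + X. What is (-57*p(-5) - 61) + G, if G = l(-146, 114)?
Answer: -359/2 ≈ -179.50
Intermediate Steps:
l(X, A) = -74/3 - X/3 (l(X, A) = -(74 + X)/3 = -74/3 - X/3)
G = 24 (G = -74/3 - ⅓*(-146) = -74/3 + 146/3 = 24)
p(n) = 2*n/(1 + n) (p(n) = (n + n)/(1 + n) = (2*n)/(1 + n) = 2*n/(1 + n))
(-57*p(-5) - 61) + G = (-114*(-5)/(1 - 5) - 61) + 24 = (-114*(-5)/(-4) - 61) + 24 = (-114*(-5)*(-1)/4 - 61) + 24 = (-57*5/2 - 61) + 24 = (-285/2 - 61) + 24 = -407/2 + 24 = -359/2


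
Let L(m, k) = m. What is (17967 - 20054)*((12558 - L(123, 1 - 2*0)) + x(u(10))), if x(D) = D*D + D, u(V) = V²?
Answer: -47030545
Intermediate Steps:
x(D) = D + D² (x(D) = D² + D = D + D²)
(17967 - 20054)*((12558 - L(123, 1 - 2*0)) + x(u(10))) = (17967 - 20054)*((12558 - 1*123) + 10²*(1 + 10²)) = -2087*((12558 - 123) + 100*(1 + 100)) = -2087*(12435 + 100*101) = -2087*(12435 + 10100) = -2087*22535 = -47030545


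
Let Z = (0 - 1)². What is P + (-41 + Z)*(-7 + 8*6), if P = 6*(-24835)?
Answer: -150650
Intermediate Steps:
Z = 1 (Z = (-1)² = 1)
P = -149010
P + (-41 + Z)*(-7 + 8*6) = -149010 + (-41 + 1)*(-7 + 8*6) = -149010 - 40*(-7 + 48) = -149010 - 40*41 = -149010 - 1640 = -150650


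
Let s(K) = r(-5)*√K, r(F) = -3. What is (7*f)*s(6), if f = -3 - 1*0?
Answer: 63*√6 ≈ 154.32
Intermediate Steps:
f = -3 (f = -3 + 0 = -3)
s(K) = -3*√K
(7*f)*s(6) = (7*(-3))*(-3*√6) = -(-63)*√6 = 63*√6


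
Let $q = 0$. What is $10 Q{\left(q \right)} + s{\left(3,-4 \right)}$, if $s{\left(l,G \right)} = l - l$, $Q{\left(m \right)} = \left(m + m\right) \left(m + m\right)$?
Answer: $0$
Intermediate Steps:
$Q{\left(m \right)} = 4 m^{2}$ ($Q{\left(m \right)} = 2 m 2 m = 4 m^{2}$)
$s{\left(l,G \right)} = 0$
$10 Q{\left(q \right)} + s{\left(3,-4 \right)} = 10 \cdot 4 \cdot 0^{2} + 0 = 10 \cdot 4 \cdot 0 + 0 = 10 \cdot 0 + 0 = 0 + 0 = 0$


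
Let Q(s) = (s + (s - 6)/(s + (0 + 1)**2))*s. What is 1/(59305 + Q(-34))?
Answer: 33/1993853 ≈ 1.6551e-5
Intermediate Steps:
Q(s) = s*(s + (-6 + s)/(1 + s)) (Q(s) = (s + (-6 + s)/(s + 1**2))*s = (s + (-6 + s)/(s + 1))*s = (s + (-6 + s)/(1 + s))*s = s*(s + (-6 + s)/(1 + s)))
1/(59305 + Q(-34)) = 1/(59305 - 34*(-6 + (-34)**2 + 2*(-34))/(1 - 34)) = 1/(59305 - 34*(-6 + 1156 - 68)/(-33)) = 1/(59305 - 34*(-1/33)*1082) = 1/(59305 + 36788/33) = 1/(1993853/33) = 33/1993853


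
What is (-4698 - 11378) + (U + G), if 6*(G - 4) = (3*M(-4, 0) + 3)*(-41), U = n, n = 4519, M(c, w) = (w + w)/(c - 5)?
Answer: -23147/2 ≈ -11574.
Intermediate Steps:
M(c, w) = 2*w/(-5 + c) (M(c, w) = (2*w)/(-5 + c) = 2*w/(-5 + c))
U = 4519
G = -33/2 (G = 4 + ((3*(2*0/(-5 - 4)) + 3)*(-41))/6 = 4 + ((3*(2*0/(-9)) + 3)*(-41))/6 = 4 + ((3*(2*0*(-1/9)) + 3)*(-41))/6 = 4 + ((3*0 + 3)*(-41))/6 = 4 + ((0 + 3)*(-41))/6 = 4 + (3*(-41))/6 = 4 + (1/6)*(-123) = 4 - 41/2 = -33/2 ≈ -16.500)
(-4698 - 11378) + (U + G) = (-4698 - 11378) + (4519 - 33/2) = -16076 + 9005/2 = -23147/2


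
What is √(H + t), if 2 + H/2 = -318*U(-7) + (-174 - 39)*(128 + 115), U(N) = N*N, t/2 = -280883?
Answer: 2*I*√174113 ≈ 834.54*I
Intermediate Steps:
t = -561766 (t = 2*(-280883) = -561766)
U(N) = N²
H = -134686 (H = -4 + 2*(-318*(-7)² + (-174 - 39)*(128 + 115)) = -4 + 2*(-318*49 - 213*243) = -4 + 2*(-15582 - 51759) = -4 + 2*(-67341) = -4 - 134682 = -134686)
√(H + t) = √(-134686 - 561766) = √(-696452) = 2*I*√174113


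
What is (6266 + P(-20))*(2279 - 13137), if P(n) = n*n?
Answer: -72379428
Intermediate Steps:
P(n) = n²
(6266 + P(-20))*(2279 - 13137) = (6266 + (-20)²)*(2279 - 13137) = (6266 + 400)*(-10858) = 6666*(-10858) = -72379428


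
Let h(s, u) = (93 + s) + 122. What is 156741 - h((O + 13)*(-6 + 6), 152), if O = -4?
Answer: 156526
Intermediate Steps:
h(s, u) = 215 + s
156741 - h((O + 13)*(-6 + 6), 152) = 156741 - (215 + (-4 + 13)*(-6 + 6)) = 156741 - (215 + 9*0) = 156741 - (215 + 0) = 156741 - 1*215 = 156741 - 215 = 156526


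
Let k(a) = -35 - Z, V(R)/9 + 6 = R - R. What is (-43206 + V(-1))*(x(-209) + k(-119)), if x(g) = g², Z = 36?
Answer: -1886568600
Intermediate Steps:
V(R) = -54 (V(R) = -54 + 9*(R - R) = -54 + 9*0 = -54 + 0 = -54)
k(a) = -71 (k(a) = -35 - 1*36 = -35 - 36 = -71)
(-43206 + V(-1))*(x(-209) + k(-119)) = (-43206 - 54)*((-209)² - 71) = -43260*(43681 - 71) = -43260*43610 = -1886568600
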